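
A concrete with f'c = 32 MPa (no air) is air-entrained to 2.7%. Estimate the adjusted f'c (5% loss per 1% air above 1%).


Strength loss = (2.7 - 1) * 5 = 8.5%
f'c = 32 * (1 - 8.5/100)
= 29.28 MPa

29.28


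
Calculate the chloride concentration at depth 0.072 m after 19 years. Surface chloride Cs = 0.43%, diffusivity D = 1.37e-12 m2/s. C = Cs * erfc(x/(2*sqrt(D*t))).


t_seconds = 19 * 365.25 * 24 * 3600 = 599594400.0 s
arg = 0.072 / (2 * sqrt(1.37e-12 * 599594400.0))
= 1.2561
erfc(1.2561) = 0.0757
C = 0.43 * 0.0757 = 0.0325%

0.0325


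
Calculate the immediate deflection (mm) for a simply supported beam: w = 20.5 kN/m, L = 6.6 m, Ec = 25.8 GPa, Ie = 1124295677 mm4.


Convert: L = 6.6 m = 6600 mm, Ec = 25.8 GPa = 25800 MPa
delta = 5 * 20.5 * 6600^4 / (384 * 25800 * 1124295677)
= 17.46 mm

17.46


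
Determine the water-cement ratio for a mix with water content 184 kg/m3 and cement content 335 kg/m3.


w/c = water / cement
w/c = 184 / 335 = 0.549

0.549


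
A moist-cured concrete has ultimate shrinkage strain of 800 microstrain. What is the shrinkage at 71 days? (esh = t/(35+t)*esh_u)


esh(71) = 71 / (35 + 71) * 800
= 71 / 106 * 800
= 535.8 microstrain

535.8


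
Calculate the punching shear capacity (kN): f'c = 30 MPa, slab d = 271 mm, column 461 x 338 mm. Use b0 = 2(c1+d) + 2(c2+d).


b0 = 2*(461 + 271) + 2*(338 + 271) = 2682 mm
Vc = 0.33 * sqrt(30) * 2682 * 271 / 1000
= 1313.72 kN

1313.72


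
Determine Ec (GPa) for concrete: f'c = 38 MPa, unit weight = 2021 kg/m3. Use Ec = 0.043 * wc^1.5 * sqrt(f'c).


Ec = 0.043 * 2021^1.5 * sqrt(38) / 1000
= 24.08 GPa

24.08


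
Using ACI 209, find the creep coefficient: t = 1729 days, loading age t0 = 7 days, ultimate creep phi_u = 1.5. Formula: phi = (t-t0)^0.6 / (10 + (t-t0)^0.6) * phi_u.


dt = 1729 - 7 = 1722
phi = 1722^0.6 / (10 + 1722^0.6) * 1.5
= 1.346

1.346


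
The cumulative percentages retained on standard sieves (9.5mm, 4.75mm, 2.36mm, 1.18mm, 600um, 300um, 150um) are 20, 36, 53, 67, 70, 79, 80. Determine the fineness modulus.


FM = sum(cumulative % retained) / 100
= 405 / 100
= 4.05

4.05


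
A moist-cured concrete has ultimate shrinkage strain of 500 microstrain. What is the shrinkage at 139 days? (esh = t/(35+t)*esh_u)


esh(139) = 139 / (35 + 139) * 500
= 139 / 174 * 500
= 399.4 microstrain

399.4


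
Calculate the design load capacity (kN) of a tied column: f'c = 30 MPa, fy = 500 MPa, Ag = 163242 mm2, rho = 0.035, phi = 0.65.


Ast = rho * Ag = 0.035 * 163242 = 5713.47 mm2
phi*Pn = 0.65 * 0.80 * (0.85 * 30 * (163242 - 5713.47) + 500 * 5713.47) / 1000
= 3574.33 kN

3574.33


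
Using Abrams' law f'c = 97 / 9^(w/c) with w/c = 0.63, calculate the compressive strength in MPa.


f'c = 97 / 9^0.63
= 97 / 3.992
= 24.3 MPa

24.3


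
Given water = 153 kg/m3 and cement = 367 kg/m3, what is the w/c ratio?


w/c = water / cement
w/c = 153 / 367 = 0.417

0.417


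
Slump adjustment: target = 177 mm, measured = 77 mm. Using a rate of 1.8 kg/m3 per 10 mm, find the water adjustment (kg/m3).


Difference = 177 - 77 = 100 mm
Water adjustment = 100 * 1.8 / 10 = 18.0 kg/m3

18.0


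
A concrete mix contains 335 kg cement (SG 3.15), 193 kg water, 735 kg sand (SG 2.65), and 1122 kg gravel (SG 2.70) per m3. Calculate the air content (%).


Vol cement = 335 / (3.15 * 1000) = 0.106349 m3
Vol water = 193 / 1000 = 0.193 m3
Vol sand = 735 / (2.65 * 1000) = 0.277358 m3
Vol gravel = 1122 / (2.70 * 1000) = 0.415556 m3
Total solid + water volume = 0.992263 m3
Air = (1 - 0.992263) * 100 = 0.77%

0.77


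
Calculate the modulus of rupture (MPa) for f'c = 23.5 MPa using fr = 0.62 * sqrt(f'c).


fr = 0.62 * sqrt(23.5)
= 3.006 MPa

3.006


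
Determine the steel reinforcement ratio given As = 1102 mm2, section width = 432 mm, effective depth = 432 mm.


rho = As / (b * d)
= 1102 / (432 * 432)
= 0.0059

0.0059


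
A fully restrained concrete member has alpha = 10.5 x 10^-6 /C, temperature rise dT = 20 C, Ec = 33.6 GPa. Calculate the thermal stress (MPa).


sigma = alpha * dT * Ec
= 10.5e-6 * 20 * 33.6 * 1000
= 7.056 MPa

7.056


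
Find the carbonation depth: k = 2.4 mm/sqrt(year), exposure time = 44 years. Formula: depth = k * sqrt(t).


depth = k * sqrt(t)
= 2.4 * sqrt(44)
= 15.92 mm

15.92


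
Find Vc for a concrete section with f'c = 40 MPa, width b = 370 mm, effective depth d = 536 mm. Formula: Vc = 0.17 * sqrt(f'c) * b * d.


Vc = 0.17 * sqrt(40) * 370 * 536 / 1000
= 213.23 kN

213.23


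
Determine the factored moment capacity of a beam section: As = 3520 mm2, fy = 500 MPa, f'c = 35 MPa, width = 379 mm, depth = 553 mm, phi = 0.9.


a = As * fy / (0.85 * f'c * b)
= 3520 * 500 / (0.85 * 35 * 379)
= 156.0941 mm
Mn = As * fy * (d - a/2) / 10^6
= 835.9172 kN-m
phi*Mn = 0.9 * 835.9172 = 752.33 kN-m

752.33


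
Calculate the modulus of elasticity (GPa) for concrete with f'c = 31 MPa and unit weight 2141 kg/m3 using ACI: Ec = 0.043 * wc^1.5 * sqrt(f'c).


Ec = 0.043 * 2141^1.5 * sqrt(31) / 1000
= 23.72 GPa

23.72


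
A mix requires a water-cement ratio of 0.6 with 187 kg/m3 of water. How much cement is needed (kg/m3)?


Cement = water / (w/c)
= 187 / 0.6
= 311.7 kg/m3

311.7


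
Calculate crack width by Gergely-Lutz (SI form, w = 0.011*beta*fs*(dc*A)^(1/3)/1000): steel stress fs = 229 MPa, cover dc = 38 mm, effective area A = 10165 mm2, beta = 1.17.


w = 0.011 * beta * fs * (dc * A)^(1/3) / 1000
= 0.011 * 1.17 * 229 * (38 * 10165)^(1/3) / 1000
= 0.215 mm

0.215


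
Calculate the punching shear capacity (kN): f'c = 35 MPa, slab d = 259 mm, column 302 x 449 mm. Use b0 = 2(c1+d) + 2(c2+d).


b0 = 2*(302 + 259) + 2*(449 + 259) = 2538 mm
Vc = 0.33 * sqrt(35) * 2538 * 259 / 1000
= 1283.33 kN

1283.33


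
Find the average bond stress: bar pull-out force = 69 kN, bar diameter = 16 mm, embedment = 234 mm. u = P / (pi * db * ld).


u = P / (pi * db * ld)
= 69 * 1000 / (pi * 16 * 234)
= 5.866 MPa

5.866


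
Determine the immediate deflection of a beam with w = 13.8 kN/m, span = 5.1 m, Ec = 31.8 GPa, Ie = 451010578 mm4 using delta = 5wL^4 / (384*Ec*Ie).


Convert: L = 5.1 m = 5100 mm, Ec = 31.8 GPa = 31800 MPa
delta = 5 * 13.8 * 5100^4 / (384 * 31800 * 451010578)
= 8.48 mm

8.48


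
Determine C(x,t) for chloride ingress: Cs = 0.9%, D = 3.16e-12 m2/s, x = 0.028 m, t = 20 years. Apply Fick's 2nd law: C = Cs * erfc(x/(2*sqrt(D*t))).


t_seconds = 20 * 365.25 * 24 * 3600 = 631152000.0 s
arg = 0.028 / (2 * sqrt(3.16e-12 * 631152000.0))
= 0.3135
erfc(0.3135) = 0.6575
C = 0.9 * 0.6575 = 0.5918%

0.5918


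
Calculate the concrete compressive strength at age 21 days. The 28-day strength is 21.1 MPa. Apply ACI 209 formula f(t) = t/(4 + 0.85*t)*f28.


f(21) = 21 / (4 + 0.85 * 21) * 21.1
= 21 / 21.85 * 21.1
= 20.28 MPa

20.28


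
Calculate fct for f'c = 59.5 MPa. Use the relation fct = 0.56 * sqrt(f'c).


fct = 0.56 * sqrt(59.5)
= 0.56 * 7.714
= 4.32 MPa

4.32


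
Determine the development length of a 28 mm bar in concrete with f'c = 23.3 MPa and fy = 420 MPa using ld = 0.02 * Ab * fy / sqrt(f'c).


Ab = pi * 28^2 / 4 = 615.752 mm2
ld = 0.02 * 615.752 * 420 / sqrt(23.3)
= 1071.5 mm

1071.5


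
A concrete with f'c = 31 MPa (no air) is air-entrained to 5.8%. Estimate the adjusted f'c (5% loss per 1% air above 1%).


Strength loss = (5.8 - 1) * 5 = 24.0%
f'c = 31 * (1 - 24.0/100)
= 23.56 MPa

23.56


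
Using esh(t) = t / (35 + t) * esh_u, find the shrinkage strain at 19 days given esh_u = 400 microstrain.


esh(19) = 19 / (35 + 19) * 400
= 19 / 54 * 400
= 140.7 microstrain

140.7


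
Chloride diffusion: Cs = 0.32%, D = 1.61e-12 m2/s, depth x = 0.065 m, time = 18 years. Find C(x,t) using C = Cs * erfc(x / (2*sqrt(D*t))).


t_seconds = 18 * 365.25 * 24 * 3600 = 568036800.0 s
arg = 0.065 / (2 * sqrt(1.61e-12 * 568036800.0))
= 1.0747
erfc(1.0747) = 0.1286
C = 0.32 * 0.1286 = 0.0411%

0.0411


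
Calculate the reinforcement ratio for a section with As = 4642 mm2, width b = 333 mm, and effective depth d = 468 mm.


rho = As / (b * d)
= 4642 / (333 * 468)
= 0.0298

0.0298


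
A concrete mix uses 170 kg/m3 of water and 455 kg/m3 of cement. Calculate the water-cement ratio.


w/c = water / cement
w/c = 170 / 455 = 0.374

0.374


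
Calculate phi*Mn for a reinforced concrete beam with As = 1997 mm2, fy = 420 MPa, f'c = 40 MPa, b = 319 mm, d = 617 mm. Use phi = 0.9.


a = As * fy / (0.85 * f'c * b)
= 1997 * 420 / (0.85 * 40 * 319)
= 77.3317 mm
Mn = As * fy * (d - a/2) / 10^6
= 485.072 kN-m
phi*Mn = 0.9 * 485.072 = 436.56 kN-m

436.56


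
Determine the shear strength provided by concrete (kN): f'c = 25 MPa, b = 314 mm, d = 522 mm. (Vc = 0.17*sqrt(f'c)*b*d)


Vc = 0.17 * sqrt(25) * 314 * 522 / 1000
= 139.32 kN

139.32


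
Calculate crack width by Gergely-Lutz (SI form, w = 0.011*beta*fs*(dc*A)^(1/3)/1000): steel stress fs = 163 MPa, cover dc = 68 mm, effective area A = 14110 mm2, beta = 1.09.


w = 0.011 * beta * fs * (dc * A)^(1/3) / 1000
= 0.011 * 1.09 * 163 * (68 * 14110)^(1/3) / 1000
= 0.193 mm

0.193


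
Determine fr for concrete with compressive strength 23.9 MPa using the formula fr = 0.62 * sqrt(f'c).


fr = 0.62 * sqrt(23.9)
= 3.031 MPa

3.031


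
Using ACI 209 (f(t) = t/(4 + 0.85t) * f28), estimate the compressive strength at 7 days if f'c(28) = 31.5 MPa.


f(7) = 7 / (4 + 0.85 * 7) * 31.5
= 7 / 9.95 * 31.5
= 22.16 MPa

22.16


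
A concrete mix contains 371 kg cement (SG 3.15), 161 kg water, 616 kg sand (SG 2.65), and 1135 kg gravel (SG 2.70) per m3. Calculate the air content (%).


Vol cement = 371 / (3.15 * 1000) = 0.117778 m3
Vol water = 161 / 1000 = 0.161 m3
Vol sand = 616 / (2.65 * 1000) = 0.232453 m3
Vol gravel = 1135 / (2.70 * 1000) = 0.42037 m3
Total solid + water volume = 0.931601 m3
Air = (1 - 0.931601) * 100 = 6.84%

6.84


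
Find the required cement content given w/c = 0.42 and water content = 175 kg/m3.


Cement = water / (w/c)
= 175 / 0.42
= 416.7 kg/m3

416.7


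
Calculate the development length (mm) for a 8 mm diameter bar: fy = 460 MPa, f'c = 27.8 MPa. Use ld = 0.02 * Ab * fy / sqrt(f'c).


Ab = pi * 8^2 / 4 = 50.265 mm2
ld = 0.02 * 50.265 * 460 / sqrt(27.8)
= 87.7 mm

87.7


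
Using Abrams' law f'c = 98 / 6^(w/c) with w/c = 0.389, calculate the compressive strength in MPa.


f'c = 98 / 6^0.389
= 98 / 2.008
= 48.81 MPa

48.81


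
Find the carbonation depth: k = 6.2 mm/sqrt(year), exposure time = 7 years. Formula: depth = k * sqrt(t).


depth = k * sqrt(t)
= 6.2 * sqrt(7)
= 16.4 mm

16.4


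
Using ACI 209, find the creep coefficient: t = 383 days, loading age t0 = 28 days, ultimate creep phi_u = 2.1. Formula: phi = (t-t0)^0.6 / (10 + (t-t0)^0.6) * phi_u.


dt = 383 - 28 = 355
phi = 355^0.6 / (10 + 355^0.6) * 2.1
= 1.622

1.622


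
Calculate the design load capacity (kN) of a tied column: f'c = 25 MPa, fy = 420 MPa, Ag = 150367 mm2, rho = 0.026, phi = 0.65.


Ast = rho * Ag = 0.026 * 150367 = 3909.542 mm2
phi*Pn = 0.65 * 0.80 * (0.85 * 25 * (150367 - 3909.542) + 420 * 3909.542) / 1000
= 2472.2 kN

2472.2


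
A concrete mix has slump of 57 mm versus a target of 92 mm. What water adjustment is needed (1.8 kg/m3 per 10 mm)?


Difference = 92 - 57 = 35 mm
Water adjustment = 35 * 1.8 / 10 = 6.3 kg/m3

6.3


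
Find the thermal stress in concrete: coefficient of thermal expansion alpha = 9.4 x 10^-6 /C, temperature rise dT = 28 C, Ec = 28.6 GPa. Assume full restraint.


sigma = alpha * dT * Ec
= 9.4e-6 * 28 * 28.6 * 1000
= 7.528 MPa

7.528


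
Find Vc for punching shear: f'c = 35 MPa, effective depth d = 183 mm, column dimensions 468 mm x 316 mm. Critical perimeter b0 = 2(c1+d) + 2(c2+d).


b0 = 2*(468 + 183) + 2*(316 + 183) = 2300 mm
Vc = 0.33 * sqrt(35) * 2300 * 183 / 1000
= 821.73 kN

821.73


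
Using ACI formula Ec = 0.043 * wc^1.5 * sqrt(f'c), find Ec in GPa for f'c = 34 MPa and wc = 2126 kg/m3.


Ec = 0.043 * 2126^1.5 * sqrt(34) / 1000
= 24.58 GPa

24.58


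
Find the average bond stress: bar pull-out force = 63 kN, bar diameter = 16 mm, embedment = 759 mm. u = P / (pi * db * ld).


u = P / (pi * db * ld)
= 63 * 1000 / (pi * 16 * 759)
= 1.651 MPa

1.651


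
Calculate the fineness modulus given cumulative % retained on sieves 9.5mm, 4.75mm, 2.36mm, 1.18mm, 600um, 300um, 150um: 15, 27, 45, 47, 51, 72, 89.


FM = sum(cumulative % retained) / 100
= 346 / 100
= 3.46

3.46


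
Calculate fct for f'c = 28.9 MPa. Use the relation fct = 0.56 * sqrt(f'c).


fct = 0.56 * sqrt(28.9)
= 0.56 * 5.376
= 3.01 MPa

3.01


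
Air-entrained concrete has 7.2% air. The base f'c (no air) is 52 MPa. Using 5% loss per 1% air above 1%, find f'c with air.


Strength loss = (7.2 - 1) * 5 = 31.0%
f'c = 52 * (1 - 31.0/100)
= 35.88 MPa

35.88


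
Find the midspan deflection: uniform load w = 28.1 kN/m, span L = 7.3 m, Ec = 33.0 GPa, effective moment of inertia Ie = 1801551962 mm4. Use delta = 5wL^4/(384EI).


Convert: L = 7.3 m = 7300 mm, Ec = 33.0 GPa = 33000 MPa
delta = 5 * 28.1 * 7300^4 / (384 * 33000 * 1801551962)
= 17.48 mm

17.48


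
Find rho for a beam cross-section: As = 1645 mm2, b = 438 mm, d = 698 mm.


rho = As / (b * d)
= 1645 / (438 * 698)
= 0.0054

0.0054


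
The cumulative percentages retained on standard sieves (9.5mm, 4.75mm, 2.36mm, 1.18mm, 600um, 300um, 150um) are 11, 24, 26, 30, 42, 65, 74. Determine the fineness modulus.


FM = sum(cumulative % retained) / 100
= 272 / 100
= 2.72

2.72


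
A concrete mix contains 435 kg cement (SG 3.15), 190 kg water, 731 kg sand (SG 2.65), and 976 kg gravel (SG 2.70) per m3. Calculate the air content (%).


Vol cement = 435 / (3.15 * 1000) = 0.138095 m3
Vol water = 190 / 1000 = 0.19 m3
Vol sand = 731 / (2.65 * 1000) = 0.275849 m3
Vol gravel = 976 / (2.70 * 1000) = 0.361481 m3
Total solid + water volume = 0.965426 m3
Air = (1 - 0.965426) * 100 = 3.46%

3.46


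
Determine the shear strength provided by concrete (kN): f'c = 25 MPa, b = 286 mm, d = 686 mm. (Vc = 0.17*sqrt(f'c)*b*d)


Vc = 0.17 * sqrt(25) * 286 * 686 / 1000
= 166.77 kN

166.77


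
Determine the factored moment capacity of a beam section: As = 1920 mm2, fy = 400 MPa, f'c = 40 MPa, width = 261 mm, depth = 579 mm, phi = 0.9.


a = As * fy / (0.85 * f'c * b)
= 1920 * 400 / (0.85 * 40 * 261)
= 86.545 mm
Mn = As * fy * (d - a/2) / 10^6
= 411.4387 kN-m
phi*Mn = 0.9 * 411.4387 = 370.29 kN-m

370.29


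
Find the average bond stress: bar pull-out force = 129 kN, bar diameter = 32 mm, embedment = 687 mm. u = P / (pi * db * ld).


u = P / (pi * db * ld)
= 129 * 1000 / (pi * 32 * 687)
= 1.868 MPa

1.868


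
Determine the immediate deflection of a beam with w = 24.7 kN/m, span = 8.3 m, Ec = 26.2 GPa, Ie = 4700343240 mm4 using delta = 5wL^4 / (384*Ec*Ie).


Convert: L = 8.3 m = 8300 mm, Ec = 26.2 GPa = 26200 MPa
delta = 5 * 24.7 * 8300^4 / (384 * 26200 * 4700343240)
= 12.39 mm

12.39


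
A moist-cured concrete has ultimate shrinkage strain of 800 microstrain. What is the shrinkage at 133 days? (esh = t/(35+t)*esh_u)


esh(133) = 133 / (35 + 133) * 800
= 133 / 168 * 800
= 633.3 microstrain

633.3


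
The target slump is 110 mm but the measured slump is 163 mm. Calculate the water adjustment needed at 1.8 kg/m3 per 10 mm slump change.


Difference = 110 - 163 = -53 mm
Water adjustment = -53 * 1.8 / 10 = -9.5 kg/m3

-9.5


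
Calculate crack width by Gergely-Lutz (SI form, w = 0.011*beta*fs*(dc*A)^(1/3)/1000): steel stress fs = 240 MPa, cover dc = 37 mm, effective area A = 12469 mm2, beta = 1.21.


w = 0.011 * beta * fs * (dc * A)^(1/3) / 1000
= 0.011 * 1.21 * 240 * (37 * 12469)^(1/3) / 1000
= 0.247 mm

0.247


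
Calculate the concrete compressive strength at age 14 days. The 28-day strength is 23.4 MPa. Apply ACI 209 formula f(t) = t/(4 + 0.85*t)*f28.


f(14) = 14 / (4 + 0.85 * 14) * 23.4
= 14 / 15.9 * 23.4
= 20.6 MPa

20.6


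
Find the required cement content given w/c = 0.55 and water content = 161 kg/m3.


Cement = water / (w/c)
= 161 / 0.55
= 292.7 kg/m3

292.7


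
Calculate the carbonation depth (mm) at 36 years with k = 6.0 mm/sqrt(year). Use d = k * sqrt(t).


depth = k * sqrt(t)
= 6.0 * sqrt(36)
= 36.0 mm

36.0


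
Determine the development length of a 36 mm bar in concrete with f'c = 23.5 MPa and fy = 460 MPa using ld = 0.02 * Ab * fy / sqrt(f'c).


Ab = pi * 36^2 / 4 = 1017.876 mm2
ld = 0.02 * 1017.876 * 460 / sqrt(23.5)
= 1931.7 mm

1931.7


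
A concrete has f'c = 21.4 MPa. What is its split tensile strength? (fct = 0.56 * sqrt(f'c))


fct = 0.56 * sqrt(21.4)
= 0.56 * 4.626
= 2.591 MPa

2.591


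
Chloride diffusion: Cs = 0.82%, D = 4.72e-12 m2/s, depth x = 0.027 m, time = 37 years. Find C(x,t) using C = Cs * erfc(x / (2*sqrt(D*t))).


t_seconds = 37 * 365.25 * 24 * 3600 = 1167631200.0 s
arg = 0.027 / (2 * sqrt(4.72e-12 * 1167631200.0))
= 0.1818
erfc(0.1818) = 0.797
C = 0.82 * 0.797 = 0.6536%

0.6536


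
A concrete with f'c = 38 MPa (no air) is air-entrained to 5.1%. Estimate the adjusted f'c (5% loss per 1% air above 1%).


Strength loss = (5.1 - 1) * 5 = 20.5%
f'c = 38 * (1 - 20.5/100)
= 30.21 MPa

30.21


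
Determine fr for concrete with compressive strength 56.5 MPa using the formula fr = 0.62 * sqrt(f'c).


fr = 0.62 * sqrt(56.5)
= 4.66 MPa

4.66


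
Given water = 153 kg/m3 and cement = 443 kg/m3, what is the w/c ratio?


w/c = water / cement
w/c = 153 / 443 = 0.345

0.345


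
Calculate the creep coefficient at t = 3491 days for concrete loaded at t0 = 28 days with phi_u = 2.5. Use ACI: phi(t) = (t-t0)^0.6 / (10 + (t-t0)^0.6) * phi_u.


dt = 3491 - 28 = 3463
phi = 3463^0.6 / (10 + 3463^0.6) * 2.5
= 2.325

2.325


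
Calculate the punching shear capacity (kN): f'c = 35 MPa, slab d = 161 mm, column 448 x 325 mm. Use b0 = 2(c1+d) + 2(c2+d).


b0 = 2*(448 + 161) + 2*(325 + 161) = 2190 mm
Vc = 0.33 * sqrt(35) * 2190 * 161 / 1000
= 688.36 kN

688.36


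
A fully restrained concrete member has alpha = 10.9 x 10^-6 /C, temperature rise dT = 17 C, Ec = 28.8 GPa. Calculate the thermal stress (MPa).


sigma = alpha * dT * Ec
= 10.9e-6 * 17 * 28.8 * 1000
= 5.337 MPa

5.337


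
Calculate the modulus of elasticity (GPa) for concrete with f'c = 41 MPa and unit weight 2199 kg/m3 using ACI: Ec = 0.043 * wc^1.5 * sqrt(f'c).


Ec = 0.043 * 2199^1.5 * sqrt(41) / 1000
= 28.39 GPa

28.39


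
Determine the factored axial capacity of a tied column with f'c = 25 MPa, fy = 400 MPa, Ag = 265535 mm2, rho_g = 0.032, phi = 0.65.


Ast = rho * Ag = 0.032 * 265535 = 8497.12 mm2
phi*Pn = 0.65 * 0.80 * (0.85 * 25 * (265535 - 8497.12) + 400 * 8497.12) / 1000
= 4607.67 kN

4607.67


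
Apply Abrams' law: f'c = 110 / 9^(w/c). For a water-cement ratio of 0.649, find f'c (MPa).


f'c = 110 / 9^0.649
= 110 / 4.162
= 26.43 MPa

26.43


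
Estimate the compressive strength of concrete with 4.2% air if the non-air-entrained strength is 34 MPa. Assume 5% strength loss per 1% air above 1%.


Strength loss = (4.2 - 1) * 5 = 16.0%
f'c = 34 * (1 - 16.0/100)
= 28.56 MPa

28.56


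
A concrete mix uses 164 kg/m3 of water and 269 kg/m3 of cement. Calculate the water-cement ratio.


w/c = water / cement
w/c = 164 / 269 = 0.61

0.61


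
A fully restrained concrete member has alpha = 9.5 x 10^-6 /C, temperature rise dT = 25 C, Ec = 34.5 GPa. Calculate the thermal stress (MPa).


sigma = alpha * dT * Ec
= 9.5e-6 * 25 * 34.5 * 1000
= 8.194 MPa

8.194


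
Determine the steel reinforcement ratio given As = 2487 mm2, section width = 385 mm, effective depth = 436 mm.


rho = As / (b * d)
= 2487 / (385 * 436)
= 0.0148

0.0148


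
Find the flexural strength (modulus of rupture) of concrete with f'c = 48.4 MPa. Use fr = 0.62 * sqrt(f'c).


fr = 0.62 * sqrt(48.4)
= 4.313 MPa

4.313


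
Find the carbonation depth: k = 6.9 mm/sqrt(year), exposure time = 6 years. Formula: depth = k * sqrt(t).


depth = k * sqrt(t)
= 6.9 * sqrt(6)
= 16.9 mm

16.9


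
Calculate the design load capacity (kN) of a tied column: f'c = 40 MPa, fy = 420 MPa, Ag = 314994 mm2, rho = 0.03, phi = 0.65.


Ast = rho * Ag = 0.03 * 314994 = 9449.82 mm2
phi*Pn = 0.65 * 0.80 * (0.85 * 40 * (314994 - 9449.82) + 420 * 9449.82) / 1000
= 7465.86 kN

7465.86


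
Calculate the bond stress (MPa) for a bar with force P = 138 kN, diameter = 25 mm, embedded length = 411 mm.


u = P / (pi * db * ld)
= 138 * 1000 / (pi * 25 * 411)
= 4.275 MPa

4.275


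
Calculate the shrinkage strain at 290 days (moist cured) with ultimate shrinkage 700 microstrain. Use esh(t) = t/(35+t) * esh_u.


esh(290) = 290 / (35 + 290) * 700
= 290 / 325 * 700
= 624.6 microstrain

624.6


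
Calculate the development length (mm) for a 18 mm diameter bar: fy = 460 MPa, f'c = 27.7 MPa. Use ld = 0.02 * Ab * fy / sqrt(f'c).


Ab = pi * 18^2 / 4 = 254.469 mm2
ld = 0.02 * 254.469 * 460 / sqrt(27.7)
= 444.8 mm

444.8


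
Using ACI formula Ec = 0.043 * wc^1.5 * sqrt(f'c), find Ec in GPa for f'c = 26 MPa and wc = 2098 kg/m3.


Ec = 0.043 * 2098^1.5 * sqrt(26) / 1000
= 21.07 GPa

21.07


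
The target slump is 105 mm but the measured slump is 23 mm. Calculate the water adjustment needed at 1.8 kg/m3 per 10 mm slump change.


Difference = 105 - 23 = 82 mm
Water adjustment = 82 * 1.8 / 10 = 14.8 kg/m3

14.8


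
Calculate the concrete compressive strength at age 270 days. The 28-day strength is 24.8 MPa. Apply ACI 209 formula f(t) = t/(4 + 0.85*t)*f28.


f(270) = 270 / (4 + 0.85 * 270) * 24.8
= 270 / 233.5 * 24.8
= 28.68 MPa

28.68


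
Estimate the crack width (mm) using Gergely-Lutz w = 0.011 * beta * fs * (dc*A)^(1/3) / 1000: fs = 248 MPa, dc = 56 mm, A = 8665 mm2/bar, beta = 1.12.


w = 0.011 * beta * fs * (dc * A)^(1/3) / 1000
= 0.011 * 1.12 * 248 * (56 * 8665)^(1/3) / 1000
= 0.24 mm

0.24


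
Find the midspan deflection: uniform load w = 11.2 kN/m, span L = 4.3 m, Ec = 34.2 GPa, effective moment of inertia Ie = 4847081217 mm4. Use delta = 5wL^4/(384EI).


Convert: L = 4.3 m = 4300 mm, Ec = 34.2 GPa = 34200 MPa
delta = 5 * 11.2 * 4300^4 / (384 * 34200 * 4847081217)
= 0.3 mm

0.3


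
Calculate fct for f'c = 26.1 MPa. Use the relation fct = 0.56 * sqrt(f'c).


fct = 0.56 * sqrt(26.1)
= 0.56 * 5.109
= 2.861 MPa

2.861


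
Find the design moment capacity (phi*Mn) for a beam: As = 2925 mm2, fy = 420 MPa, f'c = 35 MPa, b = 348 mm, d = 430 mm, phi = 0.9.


a = As * fy / (0.85 * f'c * b)
= 2925 * 420 / (0.85 * 35 * 348)
= 118.6613 mm
Mn = As * fy * (d - a/2) / 10^6
= 455.3673 kN-m
phi*Mn = 0.9 * 455.3673 = 409.83 kN-m

409.83


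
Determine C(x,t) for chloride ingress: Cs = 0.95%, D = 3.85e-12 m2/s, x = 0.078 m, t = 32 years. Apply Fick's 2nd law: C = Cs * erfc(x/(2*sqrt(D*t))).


t_seconds = 32 * 365.25 * 24 * 3600 = 1009843200.0 s
arg = 0.078 / (2 * sqrt(3.85e-12 * 1009843200.0))
= 0.6255
erfc(0.6255) = 0.3764
C = 0.95 * 0.3764 = 0.3576%

0.3576


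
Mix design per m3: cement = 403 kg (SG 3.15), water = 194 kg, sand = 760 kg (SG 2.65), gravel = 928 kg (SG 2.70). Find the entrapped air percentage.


Vol cement = 403 / (3.15 * 1000) = 0.127937 m3
Vol water = 194 / 1000 = 0.194 m3
Vol sand = 760 / (2.65 * 1000) = 0.286792 m3
Vol gravel = 928 / (2.70 * 1000) = 0.343704 m3
Total solid + water volume = 0.952433 m3
Air = (1 - 0.952433) * 100 = 4.76%

4.76


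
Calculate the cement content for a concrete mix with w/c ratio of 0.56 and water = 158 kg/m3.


Cement = water / (w/c)
= 158 / 0.56
= 282.1 kg/m3

282.1


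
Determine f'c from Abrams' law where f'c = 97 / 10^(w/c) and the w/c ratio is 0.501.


f'c = 97 / 10^0.501
= 97 / 3.17
= 30.6 MPa

30.6


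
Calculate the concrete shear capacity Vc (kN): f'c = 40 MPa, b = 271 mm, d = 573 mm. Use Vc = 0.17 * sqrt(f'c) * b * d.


Vc = 0.17 * sqrt(40) * 271 * 573 / 1000
= 166.96 kN

166.96


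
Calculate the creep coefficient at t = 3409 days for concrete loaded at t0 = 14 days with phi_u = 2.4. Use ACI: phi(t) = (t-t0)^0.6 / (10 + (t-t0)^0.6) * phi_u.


dt = 3409 - 14 = 3395
phi = 3395^0.6 / (10 + 3395^0.6) * 2.4
= 2.23

2.23


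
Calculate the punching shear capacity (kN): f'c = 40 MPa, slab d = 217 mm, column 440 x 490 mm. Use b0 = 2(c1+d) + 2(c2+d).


b0 = 2*(440 + 217) + 2*(490 + 217) = 2728 mm
Vc = 0.33 * sqrt(40) * 2728 * 217 / 1000
= 1235.52 kN

1235.52


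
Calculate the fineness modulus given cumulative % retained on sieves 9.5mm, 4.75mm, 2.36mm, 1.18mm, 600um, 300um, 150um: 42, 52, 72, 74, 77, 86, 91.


FM = sum(cumulative % retained) / 100
= 494 / 100
= 4.94

4.94


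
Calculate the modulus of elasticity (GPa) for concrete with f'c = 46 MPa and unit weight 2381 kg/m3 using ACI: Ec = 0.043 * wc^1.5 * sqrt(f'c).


Ec = 0.043 * 2381^1.5 * sqrt(46) / 1000
= 33.88 GPa

33.88


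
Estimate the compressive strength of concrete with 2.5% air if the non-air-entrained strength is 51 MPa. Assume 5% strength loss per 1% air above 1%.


Strength loss = (2.5 - 1) * 5 = 7.5%
f'c = 51 * (1 - 7.5/100)
= 47.18 MPa

47.18


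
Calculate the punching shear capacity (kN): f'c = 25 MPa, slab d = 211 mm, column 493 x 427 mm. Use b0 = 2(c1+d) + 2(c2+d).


b0 = 2*(493 + 211) + 2*(427 + 211) = 2684 mm
Vc = 0.33 * sqrt(25) * 2684 * 211 / 1000
= 934.43 kN

934.43


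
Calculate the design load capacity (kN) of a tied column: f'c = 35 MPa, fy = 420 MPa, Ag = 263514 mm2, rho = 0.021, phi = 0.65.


Ast = rho * Ag = 0.021 * 263514 = 5533.794 mm2
phi*Pn = 0.65 * 0.80 * (0.85 * 35 * (263514 - 5533.794) + 420 * 5533.794) / 1000
= 5199.53 kN

5199.53


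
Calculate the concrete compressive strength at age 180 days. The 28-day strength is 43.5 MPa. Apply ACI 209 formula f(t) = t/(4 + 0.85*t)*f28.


f(180) = 180 / (4 + 0.85 * 180) * 43.5
= 180 / 157.0 * 43.5
= 49.87 MPa

49.87


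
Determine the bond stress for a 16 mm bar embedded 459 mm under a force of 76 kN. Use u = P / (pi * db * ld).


u = P / (pi * db * ld)
= 76 * 1000 / (pi * 16 * 459)
= 3.294 MPa

3.294


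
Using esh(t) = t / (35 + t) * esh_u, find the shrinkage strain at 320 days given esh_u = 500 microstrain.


esh(320) = 320 / (35 + 320) * 500
= 320 / 355 * 500
= 450.7 microstrain

450.7


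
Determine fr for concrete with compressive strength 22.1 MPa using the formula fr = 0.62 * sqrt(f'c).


fr = 0.62 * sqrt(22.1)
= 2.915 MPa

2.915


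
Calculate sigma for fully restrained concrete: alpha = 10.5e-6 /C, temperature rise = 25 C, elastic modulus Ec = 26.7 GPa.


sigma = alpha * dT * Ec
= 10.5e-6 * 25 * 26.7 * 1000
= 7.009 MPa

7.009


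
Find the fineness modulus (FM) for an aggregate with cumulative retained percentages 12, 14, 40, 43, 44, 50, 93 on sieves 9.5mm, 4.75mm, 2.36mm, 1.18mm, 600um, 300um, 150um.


FM = sum(cumulative % retained) / 100
= 296 / 100
= 2.96

2.96


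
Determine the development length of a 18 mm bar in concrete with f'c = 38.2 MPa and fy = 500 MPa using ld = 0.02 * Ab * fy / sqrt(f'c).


Ab = pi * 18^2 / 4 = 254.469 mm2
ld = 0.02 * 254.469 * 500 / sqrt(38.2)
= 411.7 mm

411.7


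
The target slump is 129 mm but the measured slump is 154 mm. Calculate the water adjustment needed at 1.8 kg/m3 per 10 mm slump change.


Difference = 129 - 154 = -25 mm
Water adjustment = -25 * 1.8 / 10 = -4.5 kg/m3

-4.5


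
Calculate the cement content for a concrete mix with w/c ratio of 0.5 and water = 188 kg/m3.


Cement = water / (w/c)
= 188 / 0.5
= 376.0 kg/m3

376.0


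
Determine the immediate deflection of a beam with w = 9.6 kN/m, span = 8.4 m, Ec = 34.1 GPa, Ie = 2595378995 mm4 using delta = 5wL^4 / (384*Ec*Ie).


Convert: L = 8.4 m = 8400 mm, Ec = 34.1 GPa = 34100 MPa
delta = 5 * 9.6 * 8400^4 / (384 * 34100 * 2595378995)
= 7.03 mm

7.03


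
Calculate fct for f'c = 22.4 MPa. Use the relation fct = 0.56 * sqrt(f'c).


fct = 0.56 * sqrt(22.4)
= 0.56 * 4.733
= 2.65 MPa

2.65


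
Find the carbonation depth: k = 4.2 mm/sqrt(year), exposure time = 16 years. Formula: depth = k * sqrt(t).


depth = k * sqrt(t)
= 4.2 * sqrt(16)
= 16.8 mm

16.8


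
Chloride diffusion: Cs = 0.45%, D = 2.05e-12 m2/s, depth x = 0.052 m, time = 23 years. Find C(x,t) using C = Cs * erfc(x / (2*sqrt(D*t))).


t_seconds = 23 * 365.25 * 24 * 3600 = 725824800.0 s
arg = 0.052 / (2 * sqrt(2.05e-12 * 725824800.0))
= 0.674
erfc(0.674) = 0.3405
C = 0.45 * 0.3405 = 0.1532%

0.1532


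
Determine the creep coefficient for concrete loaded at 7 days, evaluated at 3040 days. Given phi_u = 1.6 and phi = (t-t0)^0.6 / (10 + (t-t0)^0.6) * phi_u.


dt = 3040 - 7 = 3033
phi = 3033^0.6 / (10 + 3033^0.6) * 1.6
= 1.479

1.479


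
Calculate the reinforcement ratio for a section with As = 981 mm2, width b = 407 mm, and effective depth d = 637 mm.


rho = As / (b * d)
= 981 / (407 * 637)
= 0.0038

0.0038


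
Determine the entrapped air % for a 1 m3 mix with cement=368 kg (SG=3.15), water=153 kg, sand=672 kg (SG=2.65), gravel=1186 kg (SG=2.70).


Vol cement = 368 / (3.15 * 1000) = 0.116825 m3
Vol water = 153 / 1000 = 0.153 m3
Vol sand = 672 / (2.65 * 1000) = 0.253585 m3
Vol gravel = 1186 / (2.70 * 1000) = 0.439259 m3
Total solid + water volume = 0.96267 m3
Air = (1 - 0.96267) * 100 = 3.73%

3.73


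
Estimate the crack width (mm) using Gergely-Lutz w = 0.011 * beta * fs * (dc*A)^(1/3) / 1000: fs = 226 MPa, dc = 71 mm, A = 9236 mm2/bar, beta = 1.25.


w = 0.011 * beta * fs * (dc * A)^(1/3) / 1000
= 0.011 * 1.25 * 226 * (71 * 9236)^(1/3) / 1000
= 0.27 mm

0.27


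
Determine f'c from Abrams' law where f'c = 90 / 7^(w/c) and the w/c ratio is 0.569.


f'c = 90 / 7^0.569
= 90 / 3.026
= 29.74 MPa

29.74


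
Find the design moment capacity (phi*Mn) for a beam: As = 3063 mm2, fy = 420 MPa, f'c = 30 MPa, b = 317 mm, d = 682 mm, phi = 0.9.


a = As * fy / (0.85 * f'c * b)
= 3063 * 420 / (0.85 * 30 * 317)
= 159.1464 mm
Mn = As * fy * (d - a/2) / 10^6
= 774.998 kN-m
phi*Mn = 0.9 * 774.998 = 697.5 kN-m

697.5


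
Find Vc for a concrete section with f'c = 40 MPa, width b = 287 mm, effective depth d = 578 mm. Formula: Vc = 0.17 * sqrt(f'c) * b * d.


Vc = 0.17 * sqrt(40) * 287 * 578 / 1000
= 178.36 kN

178.36


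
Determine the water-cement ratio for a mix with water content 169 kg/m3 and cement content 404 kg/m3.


w/c = water / cement
w/c = 169 / 404 = 0.418

0.418


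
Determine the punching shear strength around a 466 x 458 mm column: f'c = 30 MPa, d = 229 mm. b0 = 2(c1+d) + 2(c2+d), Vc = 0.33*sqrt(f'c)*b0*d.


b0 = 2*(466 + 229) + 2*(458 + 229) = 2764 mm
Vc = 0.33 * sqrt(30) * 2764 * 229 / 1000
= 1144.06 kN

1144.06


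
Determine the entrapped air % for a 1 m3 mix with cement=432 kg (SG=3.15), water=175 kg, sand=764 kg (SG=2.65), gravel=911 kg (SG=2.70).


Vol cement = 432 / (3.15 * 1000) = 0.137143 m3
Vol water = 175 / 1000 = 0.175 m3
Vol sand = 764 / (2.65 * 1000) = 0.288302 m3
Vol gravel = 911 / (2.70 * 1000) = 0.337407 m3
Total solid + water volume = 0.937852 m3
Air = (1 - 0.937852) * 100 = 6.21%

6.21


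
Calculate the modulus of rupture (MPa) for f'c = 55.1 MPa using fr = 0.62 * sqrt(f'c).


fr = 0.62 * sqrt(55.1)
= 4.602 MPa

4.602


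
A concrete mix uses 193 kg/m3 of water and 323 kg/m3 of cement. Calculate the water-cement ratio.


w/c = water / cement
w/c = 193 / 323 = 0.598

0.598


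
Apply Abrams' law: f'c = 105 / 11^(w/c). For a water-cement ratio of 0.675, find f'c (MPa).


f'c = 105 / 11^0.675
= 105 / 5.046
= 20.81 MPa

20.81


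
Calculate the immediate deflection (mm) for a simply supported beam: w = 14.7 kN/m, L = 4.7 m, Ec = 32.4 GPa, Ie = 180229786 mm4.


Convert: L = 4.7 m = 4700 mm, Ec = 32.4 GPa = 32400 MPa
delta = 5 * 14.7 * 4700^4 / (384 * 32400 * 180229786)
= 15.99 mm

15.99


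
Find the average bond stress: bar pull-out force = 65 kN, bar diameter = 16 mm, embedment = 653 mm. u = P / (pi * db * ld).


u = P / (pi * db * ld)
= 65 * 1000 / (pi * 16 * 653)
= 1.98 MPa

1.98


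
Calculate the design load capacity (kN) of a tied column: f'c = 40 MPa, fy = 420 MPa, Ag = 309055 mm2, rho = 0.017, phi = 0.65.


Ast = rho * Ag = 0.017 * 309055 = 5253.935 mm2
phi*Pn = 0.65 * 0.80 * (0.85 * 40 * (309055 - 5253.935) + 420 * 5253.935) / 1000
= 6518.66 kN

6518.66


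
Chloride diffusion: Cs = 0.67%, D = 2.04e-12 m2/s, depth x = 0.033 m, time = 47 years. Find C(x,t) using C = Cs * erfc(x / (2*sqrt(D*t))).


t_seconds = 47 * 365.25 * 24 * 3600 = 1483207200.0 s
arg = 0.033 / (2 * sqrt(2.04e-12 * 1483207200.0))
= 0.3
erfc(0.3) = 0.6714
C = 0.67 * 0.6714 = 0.4498%

0.4498


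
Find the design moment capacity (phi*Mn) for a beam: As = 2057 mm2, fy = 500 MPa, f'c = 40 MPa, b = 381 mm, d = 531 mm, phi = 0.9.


a = As * fy / (0.85 * f'c * b)
= 2057 * 500 / (0.85 * 40 * 381)
= 79.3963 mm
Mn = As * fy * (d - a/2) / 10^6
= 505.3039 kN-m
phi*Mn = 0.9 * 505.3039 = 454.77 kN-m

454.77


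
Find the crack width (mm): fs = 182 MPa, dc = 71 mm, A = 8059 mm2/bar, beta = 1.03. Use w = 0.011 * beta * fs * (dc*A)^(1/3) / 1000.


w = 0.011 * beta * fs * (dc * A)^(1/3) / 1000
= 0.011 * 1.03 * 182 * (71 * 8059)^(1/3) / 1000
= 0.171 mm

0.171


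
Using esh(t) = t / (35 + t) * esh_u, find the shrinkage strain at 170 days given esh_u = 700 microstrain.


esh(170) = 170 / (35 + 170) * 700
= 170 / 205 * 700
= 580.5 microstrain

580.5


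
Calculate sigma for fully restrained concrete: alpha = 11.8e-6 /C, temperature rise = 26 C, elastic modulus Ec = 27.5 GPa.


sigma = alpha * dT * Ec
= 11.8e-6 * 26 * 27.5 * 1000
= 8.437 MPa

8.437


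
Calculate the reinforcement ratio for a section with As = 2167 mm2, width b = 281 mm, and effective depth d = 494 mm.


rho = As / (b * d)
= 2167 / (281 * 494)
= 0.0156

0.0156


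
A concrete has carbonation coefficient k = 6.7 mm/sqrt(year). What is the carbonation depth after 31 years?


depth = k * sqrt(t)
= 6.7 * sqrt(31)
= 37.3 mm

37.3


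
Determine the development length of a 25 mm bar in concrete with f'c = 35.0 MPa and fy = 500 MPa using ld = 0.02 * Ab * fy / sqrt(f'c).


Ab = pi * 25^2 / 4 = 490.874 mm2
ld = 0.02 * 490.874 * 500 / sqrt(35.0)
= 829.7 mm

829.7


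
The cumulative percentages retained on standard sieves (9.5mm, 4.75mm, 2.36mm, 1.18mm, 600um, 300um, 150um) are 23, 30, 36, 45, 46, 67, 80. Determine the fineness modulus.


FM = sum(cumulative % retained) / 100
= 327 / 100
= 3.27

3.27


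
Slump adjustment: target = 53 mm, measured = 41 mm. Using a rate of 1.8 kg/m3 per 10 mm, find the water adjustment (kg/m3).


Difference = 53 - 41 = 12 mm
Water adjustment = 12 * 1.8 / 10 = 2.2 kg/m3

2.2


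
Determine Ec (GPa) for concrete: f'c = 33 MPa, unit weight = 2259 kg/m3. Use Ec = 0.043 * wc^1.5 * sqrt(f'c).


Ec = 0.043 * 2259^1.5 * sqrt(33) / 1000
= 26.52 GPa

26.52


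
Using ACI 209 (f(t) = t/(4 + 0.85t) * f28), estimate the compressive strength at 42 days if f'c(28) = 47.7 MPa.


f(42) = 42 / (4 + 0.85 * 42) * 47.7
= 42 / 39.7 * 47.7
= 50.46 MPa

50.46


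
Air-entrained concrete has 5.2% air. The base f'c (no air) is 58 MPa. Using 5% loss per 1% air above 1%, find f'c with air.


Strength loss = (5.2 - 1) * 5 = 21.0%
f'c = 58 * (1 - 21.0/100)
= 45.82 MPa

45.82


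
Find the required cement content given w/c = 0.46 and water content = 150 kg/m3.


Cement = water / (w/c)
= 150 / 0.46
= 326.1 kg/m3

326.1


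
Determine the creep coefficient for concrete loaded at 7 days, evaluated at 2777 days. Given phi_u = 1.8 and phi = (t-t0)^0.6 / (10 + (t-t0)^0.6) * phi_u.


dt = 2777 - 7 = 2770
phi = 2770^0.6 / (10 + 2770^0.6) * 1.8
= 1.657

1.657


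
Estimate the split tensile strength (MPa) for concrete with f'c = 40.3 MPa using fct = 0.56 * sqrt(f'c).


fct = 0.56 * sqrt(40.3)
= 0.56 * 6.348
= 3.555 MPa

3.555


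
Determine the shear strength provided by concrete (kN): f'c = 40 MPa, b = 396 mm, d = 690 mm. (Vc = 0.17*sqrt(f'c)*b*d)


Vc = 0.17 * sqrt(40) * 396 * 690 / 1000
= 293.78 kN

293.78


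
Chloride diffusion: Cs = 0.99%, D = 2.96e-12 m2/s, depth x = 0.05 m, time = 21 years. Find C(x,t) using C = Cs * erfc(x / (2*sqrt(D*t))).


t_seconds = 21 * 365.25 * 24 * 3600 = 662709600.0 s
arg = 0.05 / (2 * sqrt(2.96e-12 * 662709600.0))
= 0.5645
erfc(0.5645) = 0.4247
C = 0.99 * 0.4247 = 0.4205%

0.4205


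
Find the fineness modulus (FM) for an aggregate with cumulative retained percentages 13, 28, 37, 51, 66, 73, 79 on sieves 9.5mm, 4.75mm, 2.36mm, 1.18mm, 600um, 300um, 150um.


FM = sum(cumulative % retained) / 100
= 347 / 100
= 3.47

3.47


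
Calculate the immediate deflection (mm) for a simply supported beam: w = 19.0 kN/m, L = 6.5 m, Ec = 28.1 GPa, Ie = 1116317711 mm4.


Convert: L = 6.5 m = 6500 mm, Ec = 28.1 GPa = 28100 MPa
delta = 5 * 19.0 * 6500^4 / (384 * 28100 * 1116317711)
= 14.08 mm

14.08


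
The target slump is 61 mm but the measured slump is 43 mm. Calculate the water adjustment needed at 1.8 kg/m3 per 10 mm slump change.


Difference = 61 - 43 = 18 mm
Water adjustment = 18 * 1.8 / 10 = 3.2 kg/m3

3.2


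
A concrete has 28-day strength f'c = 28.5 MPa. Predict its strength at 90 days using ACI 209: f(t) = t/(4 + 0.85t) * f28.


f(90) = 90 / (4 + 0.85 * 90) * 28.5
= 90 / 80.5 * 28.5
= 31.86 MPa

31.86


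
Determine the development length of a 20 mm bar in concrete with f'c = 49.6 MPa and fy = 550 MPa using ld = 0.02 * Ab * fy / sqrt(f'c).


Ab = pi * 20^2 / 4 = 314.159 mm2
ld = 0.02 * 314.159 * 550 / sqrt(49.6)
= 490.7 mm

490.7


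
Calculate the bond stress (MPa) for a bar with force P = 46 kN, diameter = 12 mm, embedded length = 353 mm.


u = P / (pi * db * ld)
= 46 * 1000 / (pi * 12 * 353)
= 3.457 MPa

3.457


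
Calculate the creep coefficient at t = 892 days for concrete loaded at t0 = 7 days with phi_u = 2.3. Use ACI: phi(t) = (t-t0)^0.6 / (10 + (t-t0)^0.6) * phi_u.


dt = 892 - 7 = 885
phi = 885^0.6 / (10 + 885^0.6) * 2.3
= 1.965

1.965


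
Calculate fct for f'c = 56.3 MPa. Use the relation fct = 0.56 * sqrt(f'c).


fct = 0.56 * sqrt(56.3)
= 0.56 * 7.503
= 4.202 MPa

4.202


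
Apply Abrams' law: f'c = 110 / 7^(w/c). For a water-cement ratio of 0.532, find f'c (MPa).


f'c = 110 / 7^0.532
= 110 / 2.816
= 39.07 MPa

39.07


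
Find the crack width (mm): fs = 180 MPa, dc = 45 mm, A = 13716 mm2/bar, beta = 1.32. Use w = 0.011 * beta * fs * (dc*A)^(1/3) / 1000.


w = 0.011 * beta * fs * (dc * A)^(1/3) / 1000
= 0.011 * 1.32 * 180 * (45 * 13716)^(1/3) / 1000
= 0.223 mm

0.223


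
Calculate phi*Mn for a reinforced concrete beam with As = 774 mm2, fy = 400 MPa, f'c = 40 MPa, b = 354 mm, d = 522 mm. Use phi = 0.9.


a = As * fy / (0.85 * f'c * b)
= 774 * 400 / (0.85 * 40 * 354)
= 25.7228 mm
Mn = As * fy * (d - a/2) / 10^6
= 157.6293 kN-m
phi*Mn = 0.9 * 157.6293 = 141.87 kN-m

141.87


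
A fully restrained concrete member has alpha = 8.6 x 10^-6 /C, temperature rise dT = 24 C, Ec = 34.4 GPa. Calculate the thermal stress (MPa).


sigma = alpha * dT * Ec
= 8.6e-6 * 24 * 34.4 * 1000
= 7.1 MPa

7.1


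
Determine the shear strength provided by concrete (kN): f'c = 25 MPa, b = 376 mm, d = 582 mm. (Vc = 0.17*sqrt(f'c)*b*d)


Vc = 0.17 * sqrt(25) * 376 * 582 / 1000
= 186.01 kN

186.01


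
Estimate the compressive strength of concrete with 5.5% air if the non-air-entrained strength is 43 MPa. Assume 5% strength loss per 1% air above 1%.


Strength loss = (5.5 - 1) * 5 = 22.5%
f'c = 43 * (1 - 22.5/100)
= 33.33 MPa

33.33


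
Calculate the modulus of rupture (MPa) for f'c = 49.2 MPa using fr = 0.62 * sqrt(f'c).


fr = 0.62 * sqrt(49.2)
= 4.349 MPa

4.349


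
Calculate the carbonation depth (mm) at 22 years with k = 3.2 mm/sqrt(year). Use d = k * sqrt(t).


depth = k * sqrt(t)
= 3.2 * sqrt(22)
= 15.01 mm

15.01
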